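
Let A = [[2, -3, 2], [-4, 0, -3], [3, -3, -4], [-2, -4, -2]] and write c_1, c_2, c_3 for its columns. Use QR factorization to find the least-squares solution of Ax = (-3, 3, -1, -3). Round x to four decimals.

c_1 = (2, -4, 3, -2); ‖c_1‖ = 5.7446, so e_1 = (0.3482, -0.6963, 0.5222, -0.3482).
e_1·c_2 = 0.3482·(-3) + (-0.6963)·0 + 0.5222·(-3) + (-0.3482)·(-4) = -1.2185.
u_2 = c_2 + 1.2185·e_1 = (-2.5758, -0.8485, -2.3636, -4.4242).
‖u_2‖ = 5.7022, so e_2 = (-0.4517, -0.1488, -0.4145, -0.7759).
e_1·c_3 = 0.3482·2 + (-0.6963)·(-3) + 0.5222·(-4) + (-0.3482)·(-2) = 1.3926; e_2·c_3 = (-0.4517)·2 + (-0.1488)·(-3) + (-0.4145)·(-4) + (-0.7759)·(-2) = 2.7528.
u_3 = c_3 − 1.3926·e_1 − 2.7528·e_2 = (2.7586, -1.6207, -3.5862, 0.6207).
‖u_3‖ = 4.8459, so e_3 = (0.5693, -0.3344, -0.7400, 0.1281).
Qᵀb = (-2.6112, 3.6509, -2.3553).
Back-substitute: x_3 = -2.3553/4.8459 = -0.4860.
x_2 = (3.6509 − 2.7528·(-0.4860))/5.7022 = 0.8749.
x_1 = (-2.6112 + 1.2185·0.8749 − 1.3926·(-0.4860))/5.7446 = -0.1511.

x = (-0.1511, 0.8749, -0.4860)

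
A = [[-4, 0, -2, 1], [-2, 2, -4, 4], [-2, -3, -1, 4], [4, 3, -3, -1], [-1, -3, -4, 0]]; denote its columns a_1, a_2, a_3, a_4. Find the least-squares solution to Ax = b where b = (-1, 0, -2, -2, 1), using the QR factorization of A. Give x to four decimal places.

a_1 = (-4, -2, -2, 4, -1); ‖a_1‖ = 6.4031, so e_1 = (-0.6247, -0.3123, -0.3123, 0.6247, -0.1562).
e_1·a_2 = (-0.6247)·0 + (-0.3123)·2 + (-0.3123)·(-3) + 0.6247·3 + (-0.1562)·(-3) = 2.6550.
u_2 = a_2 − 2.6550·e_1 = (1.6585, 2.8293, -2.1707, 1.3415, -2.5854).
‖u_2‖ = 4.8940, so e_2 = (0.3389, 0.5781, -0.4435, 0.2741, -0.5283).
e_1·a_3 = (-0.6247)·(-2) + (-0.3123)·(-4) + (-0.3123)·(-1) + 0.6247·(-3) + (-0.1562)·(-4) = 1.5617; e_2·a_3 = 0.3389·(-2) + 0.5781·(-4) + (-0.4435)·(-1) + 0.2741·(-3) + (-0.5283)·(-4) = -1.2559.
u_3 = a_3 − 1.5617·e_1 + 1.2559·e_2 = (-0.5988, -2.7862, -1.0692, -3.6314, -4.4196).
‖u_3‖ = 6.4795, so e_3 = (-0.0924, -0.4300, -0.1650, -0.5604, -0.6821).
e_1·a_4 = (-0.6247)·1 + (-0.3123)·4 + (-0.3123)·4 + 0.6247·(-1) + (-0.1562)·0 = -3.7482; e_2·a_4 = 0.3389·1 + 0.5781·4 + (-0.4435)·4 + 0.2741·(-1) + (-0.5283)·0 = 0.6030; e_3·a_4 = (-0.0924)·1 + (-0.4300)·4 + (-0.1650)·4 + (-0.5604)·(-1) + (-0.6821)·0 = -1.9120.
u_4 = a_4 + 3.7482·e_1 − 0.6030·e_2 + 1.9120·e_3 = (-1.7225, 1.6585, 2.7812, 0.1046, -1.5710).
‖u_4‖ = 3.9915, so e_4 = (-0.4316, 0.4155, 0.6968, 0.0262, -0.3936).
Qᵀb = (-0.1562, -0.5283, 0.8612, -1.4080).
Back-substitute: x_4 = -1.4080/3.9915 = -0.3528.
x_3 = (0.8612 + 1.9120·(-0.3528))/6.4795 = 0.0288.
x_2 = (-0.5283 + 1.2559·0.0288 − 0.6030·(-0.3528))/4.8940 = -0.0571.
x_1 = (-0.1562 − 2.6550·(-0.0571) − 1.5617·0.0288 + 3.7482·(-0.3528))/6.4031 = -0.2142.

x = (-0.2142, -0.0571, 0.0288, -0.3528)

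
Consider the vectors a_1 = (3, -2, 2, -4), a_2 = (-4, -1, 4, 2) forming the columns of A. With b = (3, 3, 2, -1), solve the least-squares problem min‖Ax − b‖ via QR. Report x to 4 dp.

x = (0.2828, -0.1668)

q_1 = a_1/‖a_1‖ = (3, -2, 2, -4)/5.7446 = (0.5222, -0.3482, 0.3482, -0.6963).
r_{12} = q_1·a_2 = -1.7408.
u_2 = a_2 + 1.7408·q_1 = (-3.0909, -1.6061, 4.6061, 0.7879).
‖u_2‖ = 5.8284, so q_2 = (-0.5303, -0.2756, 0.7903, 0.1352).
Qᵀb = (1.9149, -0.9723).
Back-substitute: x_2 = -0.9723/5.8284 = -0.1668.
x_1 = (1.9149 + 1.7408·(-0.1668))/5.7446 = 0.2828.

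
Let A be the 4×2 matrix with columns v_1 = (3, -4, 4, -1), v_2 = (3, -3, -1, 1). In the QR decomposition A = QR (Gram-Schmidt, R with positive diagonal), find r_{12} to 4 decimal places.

r_{12} = 2.4689

v_1 = (3, -4, 4, -1); ‖v_1‖ = 6.4807, so q_1 = (0.4629, -0.6172, 0.6172, -0.1543).
r_{12} = q_1·v_2 = 2.4689.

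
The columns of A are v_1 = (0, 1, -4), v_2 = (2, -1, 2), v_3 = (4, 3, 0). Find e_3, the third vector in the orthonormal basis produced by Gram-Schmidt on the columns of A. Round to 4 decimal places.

e_1 = v_1/‖v_1‖ = (0, 1, -4)/4.1231 = (0.0000, 0.2425, -0.9701).
r_{12} = e_1·v_2 = -2.1828.
u_2 = v_2 + 2.1828·e_1 = (2.0000, -0.4706, -0.1176).
‖u_2‖ = 2.0580, so e_2 = (0.9718, -0.2287, -0.0572).
r_{13} = e_1·v_3 = 0.7276; r_{23} = e_2·v_3 = 3.2013.
u_3 = v_3 − 0.7276·e_1 − 3.2013·e_2 = (0.8889, 3.5556, 0.8889).
‖u_3‖ = 3.7712, so e_3 = (0.2357, 0.9428, 0.2357).

e_3 = (0.2357, 0.9428, 0.2357)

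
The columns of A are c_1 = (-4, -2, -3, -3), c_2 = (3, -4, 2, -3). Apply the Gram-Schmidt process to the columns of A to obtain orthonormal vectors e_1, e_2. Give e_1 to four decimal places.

c_1 = (-4, -2, -3, -3); ‖c_1‖ = 6.1644, so e_1 = (-0.6489, -0.3244, -0.4867, -0.4867).

e_1 = (-0.6489, -0.3244, -0.4867, -0.4867)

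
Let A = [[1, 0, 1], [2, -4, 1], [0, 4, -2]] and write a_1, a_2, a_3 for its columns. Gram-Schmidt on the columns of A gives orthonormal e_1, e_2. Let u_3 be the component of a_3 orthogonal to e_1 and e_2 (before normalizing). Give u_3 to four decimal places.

u_3 = (1.0000, -0.5000, -0.5000)

a_1 = (1, 2, 0); ‖a_1‖ = 2.2361, so e_1 = (0.4472, 0.8944, 0.0000).
e_1·a_2 = 0.4472·0 + 0.8944·(-4) + 0.0000·4 = -3.5777.
u_2 = a_2 + 3.5777·e_1 = (1.6000, -0.8000, 4.0000).
‖u_2‖ = 4.3818, so e_2 = (0.3651, -0.1826, 0.9129).
e_1·a_3 = 0.4472·1 + 0.8944·1 + 0.0000·(-2) = 1.3416; e_2·a_3 = 0.3651·1 + (-0.1826)·1 + 0.9129·(-2) = -1.6432.
u_3 = a_3 − 1.3416·e_1 + 1.6432·e_2 = (1.0000, -0.5000, -0.5000).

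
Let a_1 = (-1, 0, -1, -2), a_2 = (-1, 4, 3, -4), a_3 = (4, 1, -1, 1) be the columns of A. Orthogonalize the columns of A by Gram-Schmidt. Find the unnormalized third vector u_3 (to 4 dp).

q_1 = a_1/‖a_1‖ = (-1, 0, -1, -2)/2.4495 = (-0.4082, 0.0000, -0.4082, -0.8165).
r_{12} = q_1·a_2 = 2.4495.
u_2 = a_2 − 2.4495·q_1 = (0.0000, 4.0000, 4.0000, -2.0000).
‖u_2‖ = 6.0000, so q_2 = (0.0000, 0.6667, 0.6667, -0.3333).
r_{13} = q_1·a_3 = -2.0412; r_{23} = q_2·a_3 = -0.3333.
u_3 = a_3 + 2.0412·q_1 + 0.3333·q_2 = (3.1667, 1.2222, -1.6111, -0.7778).

u_3 = (3.1667, 1.2222, -1.6111, -0.7778)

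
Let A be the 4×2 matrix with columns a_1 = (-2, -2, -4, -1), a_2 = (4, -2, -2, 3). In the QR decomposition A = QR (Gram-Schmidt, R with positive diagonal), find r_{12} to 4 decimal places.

e_1 = a_1/‖a_1‖ = (-2, -2, -4, -1)/5.0000 = (-0.4000, -0.4000, -0.8000, -0.2000).
r_{12} = e_1·a_2 = 0.2000.

r_{12} = 0.2000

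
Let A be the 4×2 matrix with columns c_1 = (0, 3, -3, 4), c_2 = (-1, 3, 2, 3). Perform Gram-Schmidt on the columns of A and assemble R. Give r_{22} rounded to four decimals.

r_{22} = 4.0475

c_1 = (0, 3, -3, 4); ‖c_1‖ = 5.8310, so q_1 = (0.0000, 0.5145, -0.5145, 0.6860).
q_1·c_2 = 0.0000·(-1) + 0.5145·3 + (-0.5145)·2 + 0.6860·3 = 2.5725.
u_2 = c_2 − 2.5725·q_1 = (-1.0000, 1.6765, 3.3235, 1.2353).
r_{22} = ‖u_2‖ = 4.0475.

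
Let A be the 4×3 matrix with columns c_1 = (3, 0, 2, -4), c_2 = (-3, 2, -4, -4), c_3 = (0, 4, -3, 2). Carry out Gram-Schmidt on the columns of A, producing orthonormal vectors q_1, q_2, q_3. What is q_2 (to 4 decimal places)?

q_2 = (-0.4320, 0.2983, -0.5862, -0.6171)

q_1 = c_1/‖c_1‖ = (3, 0, 2, -4)/5.3852 = (0.5571, 0.0000, 0.3714, -0.7428).
r_{12} = q_1·c_2 = -0.1857.
u_2 = c_2 + 0.1857·q_1 = (-2.8966, 2.0000, -3.9310, -4.1379).
‖u_2‖ = 6.7056, so q_2 = (-0.4320, 0.2983, -0.5862, -0.6171).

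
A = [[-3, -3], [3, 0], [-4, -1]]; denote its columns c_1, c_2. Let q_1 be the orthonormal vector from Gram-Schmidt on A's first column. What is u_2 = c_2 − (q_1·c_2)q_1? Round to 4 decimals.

c_1 = (-3, 3, -4); ‖c_1‖ = 5.8310, so q_1 = (-0.5145, 0.5145, -0.6860).
q_1·c_2 = (-0.5145)·(-3) + 0.5145·0 + (-0.6860)·(-1) = 2.2295.
u_2 = c_2 − 2.2295·q_1 = (-1.8529, -1.1471, 0.5294).

u_2 = (-1.8529, -1.1471, 0.5294)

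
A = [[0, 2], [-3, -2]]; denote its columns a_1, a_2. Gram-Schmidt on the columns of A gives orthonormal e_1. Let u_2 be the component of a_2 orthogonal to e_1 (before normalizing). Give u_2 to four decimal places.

u_2 = (2.0000, 0.0000)

a_1 = (0, -3); ‖a_1‖ = 3.0000, so e_1 = (0.0000, -1.0000).
e_1·a_2 = 0.0000·2 + (-1.0000)·(-2) = 2.0000.
u_2 = a_2 − 2.0000·e_1 = (2.0000, 0.0000).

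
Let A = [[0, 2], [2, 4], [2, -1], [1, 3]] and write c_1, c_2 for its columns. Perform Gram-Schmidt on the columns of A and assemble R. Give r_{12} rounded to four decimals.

r_{12} = 3.0000

q_1 = c_1/‖c_1‖ = (0, 2, 2, 1)/3.0000 = (0.0000, 0.6667, 0.6667, 0.3333).
r_{12} = q_1·c_2 = 3.0000.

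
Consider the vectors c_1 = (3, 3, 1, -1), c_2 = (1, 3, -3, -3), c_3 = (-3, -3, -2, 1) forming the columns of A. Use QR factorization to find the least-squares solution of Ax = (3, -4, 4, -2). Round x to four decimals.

c_1 = (3, 3, 1, -1); ‖c_1‖ = 4.4721, so q_1 = (0.6708, 0.6708, 0.2236, -0.2236).
q_1·c_2 = 0.6708·1 + 0.6708·3 + 0.2236·(-3) + (-0.2236)·(-3) = 2.6833.
u_2 = c_2 − 2.6833·q_1 = (-0.8000, 1.2000, -3.6000, -2.4000).
‖u_2‖ = 4.5607, so q_2 = (-0.1754, 0.2631, -0.7894, -0.5262).
q_1·c_3 = 0.6708·(-3) + 0.6708·(-3) + 0.2236·(-2) + (-0.2236)·1 = -4.6957; q_2·c_3 = (-0.1754)·(-3) + 0.2631·(-3) + (-0.7894)·(-2) + (-0.5262)·1 = 0.7894.
u_3 = c_3 + 4.6957·q_1 − 0.7894·q_2 = (0.2885, -0.0577, -0.3269, 0.3654).
‖u_3‖ = 0.5718, so q_3 = (0.5045, -0.1009, -0.5718, 0.6390).
Qᵀb = (0.6708, -3.6836, -1.6480).
Back-substitute: x_3 = -1.6480/0.5718 = -2.8824.
x_2 = (-3.6836 − 0.7894·(-2.8824))/4.5607 = -0.3088.
x_1 = (0.6708 − 2.6833·(-0.3088) + 4.6957·(-2.8824))/4.4721 = -2.6912.

x = (-2.6912, -0.3088, -2.8824)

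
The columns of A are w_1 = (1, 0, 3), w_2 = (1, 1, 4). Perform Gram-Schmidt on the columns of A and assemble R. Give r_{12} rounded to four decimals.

w_1 = (1, 0, 3); ‖w_1‖ = 3.1623, so e_1 = (0.3162, 0.0000, 0.9487).
r_{12} = e_1·w_2 = 4.1110.

r_{12} = 4.1110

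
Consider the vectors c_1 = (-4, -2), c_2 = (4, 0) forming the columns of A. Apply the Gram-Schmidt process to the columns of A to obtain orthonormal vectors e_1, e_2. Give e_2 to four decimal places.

c_1 = (-4, -2); ‖c_1‖ = 4.4721, so e_1 = (-0.8944, -0.4472).
e_1·c_2 = (-0.8944)·4 + (-0.4472)·0 = -3.5777.
u_2 = c_2 + 3.5777·e_1 = (0.8000, -1.6000).
‖u_2‖ = 1.7889, so e_2 = (0.4472, -0.8944).

e_2 = (0.4472, -0.8944)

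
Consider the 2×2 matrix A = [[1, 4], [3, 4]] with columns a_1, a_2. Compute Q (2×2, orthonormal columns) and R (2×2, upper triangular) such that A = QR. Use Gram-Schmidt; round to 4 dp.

q_1 = a_1/‖a_1‖ = (1, 3)/3.1623 = (0.3162, 0.9487).
r_{12} = q_1·a_2 = 5.0596.
u_2 = a_2 − 5.0596·q_1 = (2.4000, -0.8000).
‖u_2‖ = 2.5298, so q_2 = (0.9487, -0.3162).

Q = [[0.3162, 0.9487], [0.9487, -0.3162]], R = [[3.1623, 5.0596], [0.0000, 2.5298]]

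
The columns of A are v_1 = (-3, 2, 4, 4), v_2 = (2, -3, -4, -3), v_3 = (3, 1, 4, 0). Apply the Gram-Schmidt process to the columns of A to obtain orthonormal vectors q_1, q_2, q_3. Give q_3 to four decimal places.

q_3 = (0.5983, -0.5083, 0.6129, 0.0900)

v_1 = (-3, 2, 4, 4); ‖v_1‖ = 6.7082, so q_1 = (-0.4472, 0.2981, 0.5963, 0.5963).
q_1·v_2 = (-0.4472)·2 + 0.2981·(-3) + 0.5963·(-4) + 0.5963·(-3) = -5.9628.
u_2 = v_2 + 5.9628·q_1 = (-0.6667, -1.2222, -0.4444, 0.5556).
‖u_2‖ = 1.5635, so q_2 = (-0.4264, -0.7817, -0.2843, 0.3553).
q_1·v_3 = (-0.4472)·3 + 0.2981·1 + 0.5963·4 + 0.5963·0 = 1.3416; q_2·v_3 = (-0.4264)·3 + (-0.7817)·1 + (-0.2843)·4 + 0.3553·0 = -3.1980.
u_3 = v_3 − 1.3416·q_1 + 3.1980·q_2 = (2.2364, -1.9000, 2.2909, 0.3364).
‖u_3‖ = 3.7380, so q_3 = (0.5983, -0.5083, 0.6129, 0.0900).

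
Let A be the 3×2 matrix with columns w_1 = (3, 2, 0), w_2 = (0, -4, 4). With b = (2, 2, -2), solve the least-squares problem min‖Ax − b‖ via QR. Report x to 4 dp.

x = (0.5455, -0.3636)

w_1 = (3, 2, 0); ‖w_1‖ = 3.6056, so q_1 = (0.8321, 0.5547, 0.0000).
q_1·w_2 = 0.8321·0 + 0.5547·(-4) + 0.0000·4 = -2.2188.
u_2 = w_2 + 2.2188·q_1 = (1.8462, -2.7692, 4.0000).
‖u_2‖ = 5.2035, so q_2 = (0.3548, -0.5322, 0.7687).
Qᵀb = (2.7735, -1.8922).
Back-substitute: x_2 = -1.8922/5.2035 = -0.3636.
x_1 = (2.7735 + 2.2188·(-0.3636))/3.6056 = 0.5455.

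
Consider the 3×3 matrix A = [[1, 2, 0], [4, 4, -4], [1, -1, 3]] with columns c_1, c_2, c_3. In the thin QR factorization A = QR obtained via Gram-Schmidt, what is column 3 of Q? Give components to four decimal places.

q_1 = c_1/‖c_1‖ = (1, 4, 1)/4.2426 = (0.2357, 0.9428, 0.2357).
r_{12} = q_1·c_2 = 4.0069.
u_2 = c_2 − 4.0069·q_1 = (1.0556, 0.2222, -1.9444).
‖u_2‖ = 2.2236, so q_2 = (0.4747, 0.0999, -0.8745).
r_{13} = q_1·c_3 = -3.0641; r_{23} = q_2·c_3 = -3.0231.
u_3 = c_3 + 3.0641·q_1 + 3.0231·q_2 = (2.1573, -0.8090, 1.0787).
‖u_3‖ = 2.5440, so q_3 = (0.8480, -0.3180, 0.4240).

q_3 = (0.8480, -0.3180, 0.4240)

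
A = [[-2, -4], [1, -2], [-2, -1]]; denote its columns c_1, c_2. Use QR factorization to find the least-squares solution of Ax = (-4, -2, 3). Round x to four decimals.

q_1 = c_1/‖c_1‖ = (-2, 1, -2)/3.0000 = (-0.6667, 0.3333, -0.6667).
r_{12} = q_1·c_2 = 2.6667.
u_2 = c_2 − 2.6667·q_1 = (-2.2222, -2.8889, 0.7778).
‖u_2‖ = 3.7268, so q_2 = (-0.5963, -0.7752, 0.2087).
Qᵀb = (0.0000, 4.5616).
Back-substitute: x_2 = 4.5616/3.7268 = 1.2240.
x_1 = (0.0000 − 2.6667·1.2240)/3.0000 = -1.0880.

x = (-1.0880, 1.2240)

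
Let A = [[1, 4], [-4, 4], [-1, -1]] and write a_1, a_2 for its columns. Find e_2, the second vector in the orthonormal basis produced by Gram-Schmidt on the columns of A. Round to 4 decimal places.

e_1 = a_1/‖a_1‖ = (1, -4, -1)/4.2426 = (0.2357, -0.9428, -0.2357).
r_{12} = e_1·a_2 = -2.5927.
u_2 = a_2 + 2.5927·e_1 = (4.6111, 1.5556, -1.6111).
‖u_2‖ = 5.1262, so e_2 = (0.8995, 0.3035, -0.3143).

e_2 = (0.8995, 0.3035, -0.3143)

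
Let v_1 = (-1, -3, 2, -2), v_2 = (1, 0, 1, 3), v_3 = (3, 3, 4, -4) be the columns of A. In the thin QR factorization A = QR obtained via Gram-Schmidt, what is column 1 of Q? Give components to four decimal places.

q_1 = v_1/‖v_1‖ = (-1, -3, 2, -2)/4.2426 = (-0.2357, -0.7071, 0.4714, -0.4714).

q_1 = (-0.2357, -0.7071, 0.4714, -0.4714)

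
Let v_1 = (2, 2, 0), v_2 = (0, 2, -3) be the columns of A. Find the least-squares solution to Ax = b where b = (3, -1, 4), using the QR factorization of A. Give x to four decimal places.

q_1 = v_1/‖v_1‖ = (2, 2, 0)/2.8284 = (0.7071, 0.7071, 0.0000).
r_{12} = q_1·v_2 = 1.4142.
u_2 = v_2 − 1.4142·q_1 = (-1.0000, 1.0000, -3.0000).
‖u_2‖ = 3.3166, so q_2 = (-0.3015, 0.3015, -0.9045).
Qᵀb = (1.4142, -4.8242).
Back-substitute: x_2 = -4.8242/3.3166 = -1.4545.
x_1 = (1.4142 − 1.4142·(-1.4545))/2.8284 = 1.2273.

x = (1.2273, -1.4545)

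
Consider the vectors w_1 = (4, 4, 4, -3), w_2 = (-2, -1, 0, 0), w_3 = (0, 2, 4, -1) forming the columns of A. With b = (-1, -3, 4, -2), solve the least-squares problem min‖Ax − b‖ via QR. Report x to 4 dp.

x = (0.6875, 2.6250, -0.0625)

q_1 = w_1/‖w_1‖ = (4, 4, 4, -3)/7.5498 = (0.5298, 0.5298, 0.5298, -0.3974).
r_{12} = q_1·w_2 = -1.5894.
u_2 = w_2 + 1.5894·q_1 = (-1.1579, -0.1579, 0.8421, -0.6316).
‖u_2‖ = 1.5728, so q_2 = (-0.7362, -0.1004, 0.5354, -0.4016).
r_{13} = q_1·w_3 = 3.5762; r_{23} = q_2·w_3 = 2.3425.
u_3 = w_3 − 3.5762·q_1 − 2.3425·q_2 = (-0.1702, 0.3404, 0.8511, 1.3617).
‖u_3‖ = 1.6503, so q_3 = (-0.1031, 0.2063, 0.5157, 0.8251).
Qᵀb = (0.7947, 3.9822, -0.1031).
Back-substitute: x_3 = -0.1031/1.6503 = -0.0625.
x_2 = (3.9822 − 2.3425·(-0.0625))/1.5728 = 2.6250.
x_1 = (0.7947 + 1.5894·2.6250 − 3.5762·(-0.0625))/7.5498 = 0.6875.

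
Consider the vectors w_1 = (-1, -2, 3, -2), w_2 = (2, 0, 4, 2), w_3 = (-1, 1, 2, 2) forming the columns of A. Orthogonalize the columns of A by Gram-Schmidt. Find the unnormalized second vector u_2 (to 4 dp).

e_1 = w_1/‖w_1‖ = (-1, -2, 3, -2)/4.2426 = (-0.2357, -0.4714, 0.7071, -0.4714).
r_{12} = e_1·w_2 = 1.4142.
u_2 = w_2 − 1.4142·e_1 = (2.3333, 0.6667, 3.0000, 2.6667).

u_2 = (2.3333, 0.6667, 3.0000, 2.6667)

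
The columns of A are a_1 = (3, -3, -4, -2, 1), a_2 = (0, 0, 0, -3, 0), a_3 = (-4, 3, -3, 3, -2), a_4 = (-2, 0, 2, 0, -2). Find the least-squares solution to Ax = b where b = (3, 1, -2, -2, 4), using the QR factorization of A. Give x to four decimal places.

a_1 = (3, -3, -4, -2, 1); ‖a_1‖ = 6.2450, so e_1 = (0.4804, -0.4804, -0.6405, -0.3203, 0.1601).
e_1·a_2 = 0.4804·0 + (-0.4804)·0 + (-0.6405)·0 + (-0.3203)·(-3) + 0.1601·0 = 0.9608.
u_2 = a_2 − 0.9608·e_1 = (-0.4615, 0.4615, 0.6154, -2.6923, -0.1538).
‖u_2‖ = 2.8420, so e_2 = (-0.1624, 0.1624, 0.2165, -0.9473, -0.0541).
e_1·a_3 = 0.4804·(-4) + (-0.4804)·3 + (-0.6405)·(-3) + (-0.3203)·3 + 0.1601·(-2) = -2.7222; e_2·a_3 = (-0.1624)·(-4) + 0.1624·3 + 0.2165·(-3) + (-0.9473)·3 + (-0.0541)·(-2) = -2.2465.
u_3 = a_3 + 2.7222·e_1 + 2.2465·e_2 = (-3.0571, 2.0571, -4.2571, 0.0000, -1.6857).
‖u_3‖ = 5.8773, so e_3 = (-0.5202, 0.3500, -0.7243, 0.0000, -0.2868).
e_1·a_4 = 0.4804·(-2) + (-0.4804)·0 + (-0.6405)·2 + (-0.3203)·0 + 0.1601·(-2) = -2.5621; e_2·a_4 = (-0.1624)·(-2) + 0.1624·0 + 0.2165·2 + (-0.9473)·0 + (-0.0541)·(-2) = 0.8661; e_3·a_4 = (-0.5202)·(-2) + 0.3500·0 + (-0.7243)·2 + 0.0000·0 + (-0.2868)·(-2) = 0.1653.
u_4 = a_4 + 2.5621·e_1 − 0.8661·e_2 − 0.1653·e_3 = (-0.5426, -1.4293, 0.2911, 0.0000, -1.4955).
‖u_4‖ = 2.1583, so e_4 = (-0.2514, -0.6622, 0.1349, 0.0000, -0.6929).
Qᵀb = (3.5228, 0.9203, -0.9091, -4.4577).
Back-substitute: x_4 = -4.4577/2.1583 = -2.0653.
x_3 = (-0.9091 − 0.1653·(-2.0653))/5.8773 = -0.0966.
x_2 = (0.9203 + 2.2465·(-0.0966) − 0.8661·(-2.0653))/2.8420 = 0.8769.
x_1 = (3.5228 − 0.9608·0.8769 + 2.7222·(-0.0966) + 2.5621·(-2.0653))/6.2450 = -0.4602.

x = (-0.4602, 0.8769, -0.0966, -2.0653)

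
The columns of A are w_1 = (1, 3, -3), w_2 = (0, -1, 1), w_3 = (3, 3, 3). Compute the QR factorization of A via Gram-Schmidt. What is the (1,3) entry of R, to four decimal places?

w_1 = (1, 3, -3); ‖w_1‖ = 4.3589, so e_1 = (0.2294, 0.6882, -0.6882).
r_{13} = e_1·w_3 = 0.6882.

r_{13} = 0.6882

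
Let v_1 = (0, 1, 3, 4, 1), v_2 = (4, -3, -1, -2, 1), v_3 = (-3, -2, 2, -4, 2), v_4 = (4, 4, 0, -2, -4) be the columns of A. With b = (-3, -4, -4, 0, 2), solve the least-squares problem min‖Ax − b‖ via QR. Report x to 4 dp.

x = (-1.0418, -0.0788, -0.4842, -1.0328)

v_1 = (0, 1, 3, 4, 1); ‖v_1‖ = 5.1962, so e_1 = (0.0000, 0.1925, 0.5774, 0.7698, 0.1925).
e_1·v_2 = 0.0000·4 + 0.1925·(-3) + 0.5774·(-1) + 0.7698·(-2) + 0.1925·1 = -2.5019.
u_2 = v_2 + 2.5019·e_1 = (4.0000, -2.5185, 0.4444, -0.0741, 1.4815).
‖u_2‖ = 4.9740, so e_2 = (0.8042, -0.5063, 0.0894, -0.0149, 0.2978).
e_1·v_3 = 0.0000·(-3) + 0.1925·(-2) + 0.5774·2 + 0.7698·(-4) + 0.1925·2 = -1.9245; e_2·v_3 = 0.8042·(-3) + (-0.5063)·(-2) + 0.0894·2 + (-0.0149)·(-4) + 0.2978·2 = -0.5659.
u_3 = v_3 + 1.9245·e_1 + 0.5659·e_2 = (-2.5449, -1.9162, 3.1617, -2.5269, 2.5389).
‖u_3‖ = 5.7425, so e_3 = (-0.4432, -0.3337, 0.5506, -0.4400, 0.4421).
e_1·v_4 = 0.0000·4 + 0.1925·4 + 0.5774·0 + 0.7698·(-2) + 0.1925·(-4) = -1.5396; e_2·v_4 = 0.8042·4 + (-0.5063)·4 + 0.0894·0 + (-0.0149)·(-2) + 0.2978·(-4) = 0.0298; e_3·v_4 = (-0.4432)·4 + (-0.3337)·4 + 0.5506·0 + (-0.4400)·(-2) + 0.4421·(-4) = -3.9959.
u_4 = v_4 + 1.5396·e_1 − 0.0298·e_2 + 3.9959·e_3 = (2.2052, 2.9780, 3.0863, -2.5727, -1.9459).
‖u_4‖ = 5.8019, so e_4 = (0.3801, 0.5133, 0.5319, -0.4434, -0.3354).
Qᵀb = (-2.6943, -0.1489, 1.3462, -5.9919).
Back-substitute: x_4 = -5.9919/5.8019 = -1.0328.
x_3 = (1.3462 + 3.9959·(-1.0328))/5.7425 = -0.4842.
x_2 = (-0.1489 + 0.5659·(-0.4842) − 0.0298·(-1.0328))/4.9740 = -0.0788.
x_1 = (-2.6943 + 2.5019·(-0.0788) + 1.9245·(-0.4842) + 1.5396·(-1.0328))/5.1962 = -1.0418.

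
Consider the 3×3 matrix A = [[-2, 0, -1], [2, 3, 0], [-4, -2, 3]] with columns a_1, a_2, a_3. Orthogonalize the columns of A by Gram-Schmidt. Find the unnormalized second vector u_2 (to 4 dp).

a_1 = (-2, 2, -4); ‖a_1‖ = 4.8990, so e_1 = (-0.4082, 0.4082, -0.8165).
e_1·a_2 = (-0.4082)·0 + 0.4082·3 + (-0.8165)·(-2) = 2.8577.
u_2 = a_2 − 2.8577·e_1 = (1.1667, 1.8333, 0.3333).

u_2 = (1.1667, 1.8333, 0.3333)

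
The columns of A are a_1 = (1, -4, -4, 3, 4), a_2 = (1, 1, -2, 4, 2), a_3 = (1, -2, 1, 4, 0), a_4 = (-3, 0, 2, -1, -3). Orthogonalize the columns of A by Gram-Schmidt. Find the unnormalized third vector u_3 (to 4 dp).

u_3 = (0.4949, -1.8426, 2.2752, 2.1121, -1.2752)

a_1 = (1, -4, -4, 3, 4); ‖a_1‖ = 7.6158, so q_1 = (0.1313, -0.5252, -0.5252, 0.3939, 0.5252).
q_1·a_2 = 0.1313·1 + (-0.5252)·1 + (-0.5252)·(-2) + 0.3939·4 + 0.5252·2 = 3.2827.
u_2 = a_2 − 3.2827·q_1 = (0.5690, 2.7241, -0.2759, 2.7069, 0.2759).
‖u_2‖ = 3.9018, so q_2 = (0.1458, 0.6982, -0.0707, 0.6938, 0.0707).
q_1·a_3 = 0.1313·1 + (-0.5252)·(-2) + (-0.5252)·1 + 0.3939·4 + 0.5252·0 = 2.2322; q_2·a_3 = 0.1458·1 + 0.6982·(-2) + (-0.0707)·1 + 0.6938·4 + 0.0707·0 = 1.4538.
u_3 = a_3 − 2.2322·q_1 − 1.4538·q_2 = (0.4949, -1.8426, 2.2752, 2.1121, -1.2752).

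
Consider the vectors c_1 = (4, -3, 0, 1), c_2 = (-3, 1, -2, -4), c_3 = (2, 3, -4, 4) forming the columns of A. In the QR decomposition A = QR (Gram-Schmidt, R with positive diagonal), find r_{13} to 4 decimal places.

c_1 = (4, -3, 0, 1); ‖c_1‖ = 5.0990, so q_1 = (0.7845, -0.5883, 0.0000, 0.1961).
r_{13} = q_1·c_3 = 0.5883.

r_{13} = 0.5883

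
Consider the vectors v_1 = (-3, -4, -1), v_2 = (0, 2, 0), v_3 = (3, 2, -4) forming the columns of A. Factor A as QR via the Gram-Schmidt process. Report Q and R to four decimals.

Q = [[-0.5883, -0.7442, 0.3162], [-0.7845, 0.6202, 0.0000], [-0.1961, -0.2481, -0.9487]], R = [[5.0990, -1.5689, -2.5495], [0.0000, 1.2403, 0.0000], [0.0000, 0.0000, 4.7434]]

q_1 = v_1/‖v_1‖ = (-3, -4, -1)/5.0990 = (-0.5883, -0.7845, -0.1961).
r_{12} = q_1·v_2 = -1.5689.
u_2 = v_2 + 1.5689·q_1 = (-0.9231, 0.7692, -0.3077).
‖u_2‖ = 1.2403, so q_2 = (-0.7442, 0.6202, -0.2481).
r_{13} = q_1·v_3 = -2.5495; r_{23} = q_2·v_3 = 0.0000.
u_3 = v_3 + 2.5495·q_1 + 0.0000·q_2 = (1.5000, 0.0000, -4.5000).
‖u_3‖ = 4.7434, so q_3 = (0.3162, 0.0000, -0.9487).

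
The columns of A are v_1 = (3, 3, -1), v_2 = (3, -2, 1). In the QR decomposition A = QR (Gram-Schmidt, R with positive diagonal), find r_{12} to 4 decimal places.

r_{12} = 0.4588

q_1 = v_1/‖v_1‖ = (3, 3, -1)/4.3589 = (0.6882, 0.6882, -0.2294).
r_{12} = q_1·v_2 = 0.4588.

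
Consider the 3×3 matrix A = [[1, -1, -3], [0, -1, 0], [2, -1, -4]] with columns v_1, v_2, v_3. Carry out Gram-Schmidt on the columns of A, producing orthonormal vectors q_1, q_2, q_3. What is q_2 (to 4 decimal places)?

v_1 = (1, 0, 2); ‖v_1‖ = 2.2361, so q_1 = (0.4472, 0.0000, 0.8944).
q_1·v_2 = 0.4472·(-1) + 0.0000·(-1) + 0.8944·(-1) = -1.3416.
u_2 = v_2 + 1.3416·q_1 = (-0.4000, -1.0000, 0.2000).
‖u_2‖ = 1.0954, so q_2 = (-0.3651, -0.9129, 0.1826).

q_2 = (-0.3651, -0.9129, 0.1826)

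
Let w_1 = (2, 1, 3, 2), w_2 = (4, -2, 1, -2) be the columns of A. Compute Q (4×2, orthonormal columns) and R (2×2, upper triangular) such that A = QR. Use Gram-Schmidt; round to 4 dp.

e_1 = w_1/‖w_1‖ = (2, 1, 3, 2)/4.2426 = (0.4714, 0.2357, 0.7071, 0.4714).
r_{12} = e_1·w_2 = 1.1785.
u_2 = w_2 − 1.1785·e_1 = (3.4444, -2.2778, 0.1667, -2.5556).
‖u_2‖ = 4.8591, so e_2 = (0.7089, -0.4688, 0.0343, -0.5259).

Q = [[0.4714, 0.7089], [0.2357, -0.4688], [0.7071, 0.0343], [0.4714, -0.5259]], R = [[4.2426, 1.1785], [0.0000, 4.8591]]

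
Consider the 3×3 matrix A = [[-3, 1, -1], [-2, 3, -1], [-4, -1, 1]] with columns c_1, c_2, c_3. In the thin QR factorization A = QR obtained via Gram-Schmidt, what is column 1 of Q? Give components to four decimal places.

q_1 = c_1/‖c_1‖ = (-3, -2, -4)/5.3852 = (-0.5571, -0.3714, -0.7428).

q_1 = (-0.5571, -0.3714, -0.7428)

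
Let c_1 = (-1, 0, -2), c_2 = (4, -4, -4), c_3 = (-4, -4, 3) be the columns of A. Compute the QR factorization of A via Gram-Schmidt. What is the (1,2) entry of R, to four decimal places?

c_1 = (-1, 0, -2); ‖c_1‖ = 2.2361, so e_1 = (-0.4472, 0.0000, -0.8944).
r_{12} = e_1·c_2 = 1.7889.

r_{12} = 1.7889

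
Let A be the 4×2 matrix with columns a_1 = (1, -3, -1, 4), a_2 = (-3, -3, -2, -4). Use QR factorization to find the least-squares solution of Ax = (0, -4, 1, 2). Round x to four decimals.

x = (0.7672, 0.2141)

e_1 = a_1/‖a_1‖ = (1, -3, -1, 4)/5.1962 = (0.1925, -0.5774, -0.1925, 0.7698).
r_{12} = e_1·a_2 = -1.5396.
u_2 = a_2 + 1.5396·e_1 = (-2.7037, -3.8889, -2.2963, -2.8148).
‖u_2‖ = 5.9691, so e_2 = (-0.4530, -0.6515, -0.3847, -0.4716).
Qᵀb = (3.6566, 1.2782).
Back-substitute: x_2 = 1.2782/5.9691 = 0.2141.
x_1 = (3.6566 + 1.5396·0.2141)/5.1962 = 0.7672.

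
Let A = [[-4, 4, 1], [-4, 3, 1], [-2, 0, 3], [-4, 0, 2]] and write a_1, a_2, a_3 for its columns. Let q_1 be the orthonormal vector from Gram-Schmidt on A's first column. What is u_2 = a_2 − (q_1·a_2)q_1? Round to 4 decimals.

u_2 = (1.8462, 0.8462, -1.0769, -2.1538)

a_1 = (-4, -4, -2, -4); ‖a_1‖ = 7.2111, so q_1 = (-0.5547, -0.5547, -0.2774, -0.5547).
q_1·a_2 = (-0.5547)·4 + (-0.5547)·3 + (-0.2774)·0 + (-0.5547)·0 = -3.8829.
u_2 = a_2 + 3.8829·q_1 = (1.8462, 0.8462, -1.0769, -2.1538).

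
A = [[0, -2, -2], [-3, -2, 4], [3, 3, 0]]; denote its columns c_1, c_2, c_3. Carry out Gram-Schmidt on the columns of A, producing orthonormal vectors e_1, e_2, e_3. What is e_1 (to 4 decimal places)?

e_1 = c_1/‖c_1‖ = (0, -3, 3)/4.2426 = (0.0000, -0.7071, 0.7071).

e_1 = (0.0000, -0.7071, 0.7071)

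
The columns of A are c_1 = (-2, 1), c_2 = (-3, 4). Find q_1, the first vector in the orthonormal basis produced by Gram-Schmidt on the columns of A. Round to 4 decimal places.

q_1 = (-0.8944, 0.4472)

q_1 = c_1/‖c_1‖ = (-2, 1)/2.2361 = (-0.8944, 0.4472).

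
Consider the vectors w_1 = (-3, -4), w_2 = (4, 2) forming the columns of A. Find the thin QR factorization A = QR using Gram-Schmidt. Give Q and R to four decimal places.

Q = [[-0.6000, 0.8000], [-0.8000, -0.6000]], R = [[5.0000, -4.0000], [0.0000, 2.0000]]

w_1 = (-3, -4); ‖w_1‖ = 5.0000, so e_1 = (-0.6000, -0.8000).
e_1·w_2 = (-0.6000)·4 + (-0.8000)·2 = -4.0000.
u_2 = w_2 + 4.0000·e_1 = (1.6000, -1.2000).
‖u_2‖ = 2.0000, so e_2 = (0.8000, -0.6000).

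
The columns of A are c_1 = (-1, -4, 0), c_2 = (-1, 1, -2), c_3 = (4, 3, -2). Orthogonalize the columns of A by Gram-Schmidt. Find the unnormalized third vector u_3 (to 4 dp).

c_1 = (-1, -4, 0); ‖c_1‖ = 4.1231, so q_1 = (-0.2425, -0.9701, 0.0000).
q_1·c_2 = (-0.2425)·(-1) + (-0.9701)·1 + 0.0000·(-2) = -0.7276.
u_2 = c_2 + 0.7276·q_1 = (-1.1765, 0.2941, -2.0000).
‖u_2‖ = 2.3389, so q_2 = (-0.5030, 0.1257, -0.8551).
q_1·c_3 = (-0.2425)·4 + (-0.9701)·3 + 0.0000·(-2) = -3.8806; q_2·c_3 = (-0.5030)·4 + 0.1257·3 + (-0.8551)·(-2) = 0.0754.
u_3 = c_3 + 3.8806·q_1 − 0.0754·q_2 = (3.0968, -0.7742, -1.9355).

u_3 = (3.0968, -0.7742, -1.9355)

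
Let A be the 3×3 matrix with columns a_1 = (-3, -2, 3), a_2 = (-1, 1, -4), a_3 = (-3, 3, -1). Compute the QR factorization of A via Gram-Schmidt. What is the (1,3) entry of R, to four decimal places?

a_1 = (-3, -2, 3); ‖a_1‖ = 4.6904, so e_1 = (-0.6396, -0.4264, 0.6396).
r_{13} = e_1·a_3 = 0.0000.

r_{13} = 0.0000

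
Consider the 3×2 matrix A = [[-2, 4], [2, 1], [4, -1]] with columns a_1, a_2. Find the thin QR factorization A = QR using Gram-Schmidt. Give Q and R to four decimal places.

Q = [[-0.4082, 0.8514], [0.4082, 0.4929], [0.8165, 0.1792]], R = [[4.8990, -2.0412], [0.0000, 3.7193]]

e_1 = a_1/‖a_1‖ = (-2, 2, 4)/4.8990 = (-0.4082, 0.4082, 0.8165).
r_{12} = e_1·a_2 = -2.0412.
u_2 = a_2 + 2.0412·e_1 = (3.1667, 1.8333, 0.6667).
‖u_2‖ = 3.7193, so e_2 = (0.8514, 0.4929, 0.1792).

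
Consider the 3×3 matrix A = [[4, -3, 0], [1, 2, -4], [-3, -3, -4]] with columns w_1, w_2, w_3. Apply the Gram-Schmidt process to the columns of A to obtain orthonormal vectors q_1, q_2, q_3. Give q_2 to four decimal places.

q_1 = w_1/‖w_1‖ = (4, 1, -3)/5.0990 = (0.7845, 0.1961, -0.5883).
r_{12} = q_1·w_2 = -0.1961.
u_2 = w_2 + 0.1961·q_1 = (-2.8462, 2.0385, -3.1154).
‖u_2‖ = 4.6863, so q_2 = (-0.6073, 0.4350, -0.6648).

q_2 = (-0.6073, 0.4350, -0.6648)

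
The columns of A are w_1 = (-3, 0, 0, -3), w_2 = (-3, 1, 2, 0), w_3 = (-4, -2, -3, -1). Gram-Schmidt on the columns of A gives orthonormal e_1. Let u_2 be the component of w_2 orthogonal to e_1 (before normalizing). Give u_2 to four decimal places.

u_2 = (-1.5000, 1.0000, 2.0000, 1.5000)

e_1 = w_1/‖w_1‖ = (-3, 0, 0, -3)/4.2426 = (-0.7071, 0.0000, 0.0000, -0.7071).
r_{12} = e_1·w_2 = 2.1213.
u_2 = w_2 − 2.1213·e_1 = (-1.5000, 1.0000, 2.0000, 1.5000).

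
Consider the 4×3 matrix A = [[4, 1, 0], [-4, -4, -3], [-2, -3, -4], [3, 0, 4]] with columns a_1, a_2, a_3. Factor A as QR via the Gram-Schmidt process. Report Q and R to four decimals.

Q = [[0.5963, -0.3957, -0.5557], [-0.5963, -0.5097, 0.1760], [-0.2981, -0.5567, -0.4199], [0.4472, -0.5231, 0.6957]], R = [[6.7082, 3.8759, 4.7703], [0.0000, 3.3133, 1.6633], [0.0000, 0.0000, 3.9342]]

a_1 = (4, -4, -2, 3); ‖a_1‖ = 6.7082, so e_1 = (0.5963, -0.5963, -0.2981, 0.4472).
e_1·a_2 = 0.5963·1 + (-0.5963)·(-4) + (-0.2981)·(-3) + 0.4472·0 = 3.8759.
u_2 = a_2 − 3.8759·e_1 = (-1.3111, -1.6889, -1.8444, -1.7333).
‖u_2‖ = 3.3133, so e_2 = (-0.3957, -0.5097, -0.5567, -0.5231).
e_1·a_3 = 0.5963·0 + (-0.5963)·(-3) + (-0.2981)·(-4) + 0.4472·4 = 4.7703; e_2·a_3 = (-0.3957)·0 + (-0.5097)·(-3) + (-0.5567)·(-4) + (-0.5231)·4 = 1.6633.
u_3 = a_3 − 4.7703·e_1 − 1.6633·e_2 = (-2.1862, 0.6923, -1.6518, 2.7368).
‖u_3‖ = 3.9342, so e_3 = (-0.5557, 0.1760, -0.4199, 0.6957).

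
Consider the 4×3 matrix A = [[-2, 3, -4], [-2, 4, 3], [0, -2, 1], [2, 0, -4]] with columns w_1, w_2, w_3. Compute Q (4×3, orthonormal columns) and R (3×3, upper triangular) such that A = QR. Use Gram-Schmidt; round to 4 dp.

w_1 = (-2, -2, 0, 2); ‖w_1‖ = 3.4641, so e_1 = (-0.5774, -0.5774, 0.0000, 0.5774).
e_1·w_2 = (-0.5774)·3 + (-0.5774)·4 + 0.0000·(-2) + 0.5774·0 = -4.0415.
u_2 = w_2 + 4.0415·e_1 = (0.6667, 1.6667, -2.0000, 2.3333).
‖u_2‖ = 3.5590, so e_2 = (0.1873, 0.4683, -0.5620, 0.6556).
e_1·w_3 = (-0.5774)·(-4) + (-0.5774)·3 + 0.0000·1 + 0.5774·(-4) = -1.7321; e_2·w_3 = 0.1873·(-4) + 0.4683·3 + (-0.5620)·1 + 0.6556·(-4) = -2.5288.
u_3 = w_3 + 1.7321·e_1 + 2.5288·e_2 = (-4.5263, 3.1842, -0.4211, -1.3421).
‖u_3‖ = 5.7101, so e_3 = (-0.7927, 0.5576, -0.0737, -0.2350).

Q = [[-0.5774, 0.1873, -0.7927], [-0.5774, 0.4683, 0.5576], [0.0000, -0.5620, -0.0737], [0.5774, 0.6556, -0.2350]], R = [[3.4641, -4.0415, -1.7321], [0.0000, 3.5590, -2.5288], [0.0000, 0.0000, 5.7101]]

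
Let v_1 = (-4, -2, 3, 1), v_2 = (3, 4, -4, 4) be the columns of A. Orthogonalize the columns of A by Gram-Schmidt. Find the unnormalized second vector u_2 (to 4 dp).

q_1 = v_1/‖v_1‖ = (-4, -2, 3, 1)/5.4772 = (-0.7303, -0.3651, 0.5477, 0.1826).
r_{12} = q_1·v_2 = -5.1121.
u_2 = v_2 + 5.1121·q_1 = (-0.7333, 2.1333, -1.2000, 4.9333).

u_2 = (-0.7333, 2.1333, -1.2000, 4.9333)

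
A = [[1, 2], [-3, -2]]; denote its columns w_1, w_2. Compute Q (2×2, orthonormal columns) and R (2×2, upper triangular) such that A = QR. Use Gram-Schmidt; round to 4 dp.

Q = [[0.3162, 0.9487], [-0.9487, 0.3162]], R = [[3.1623, 2.5298], [0.0000, 1.2649]]

w_1 = (1, -3); ‖w_1‖ = 3.1623, so e_1 = (0.3162, -0.9487).
e_1·w_2 = 0.3162·2 + (-0.9487)·(-2) = 2.5298.
u_2 = w_2 − 2.5298·e_1 = (1.2000, 0.4000).
‖u_2‖ = 1.2649, so e_2 = (0.9487, 0.3162).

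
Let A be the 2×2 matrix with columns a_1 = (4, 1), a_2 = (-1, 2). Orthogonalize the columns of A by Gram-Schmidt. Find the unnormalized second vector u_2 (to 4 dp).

a_1 = (4, 1); ‖a_1‖ = 4.1231, so e_1 = (0.9701, 0.2425).
e_1·a_2 = 0.9701·(-1) + 0.2425·2 = -0.4851.
u_2 = a_2 + 0.4851·e_1 = (-0.5294, 2.1176).

u_2 = (-0.5294, 2.1176)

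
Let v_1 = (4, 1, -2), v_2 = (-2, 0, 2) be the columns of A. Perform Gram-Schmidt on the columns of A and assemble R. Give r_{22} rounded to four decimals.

r_{22} = 1.0690

q_1 = v_1/‖v_1‖ = (4, 1, -2)/4.5826 = (0.8729, 0.2182, -0.4364).
r_{12} = q_1·v_2 = -2.6186.
u_2 = v_2 + 2.6186·q_1 = (0.2857, 0.5714, 0.8571).
r_{22} = ‖u_2‖ = 1.0690.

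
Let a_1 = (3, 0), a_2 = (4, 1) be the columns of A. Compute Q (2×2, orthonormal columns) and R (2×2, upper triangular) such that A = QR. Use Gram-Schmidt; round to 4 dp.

Q = [[1.0000, 0.0000], [0.0000, 1.0000]], R = [[3.0000, 4.0000], [0.0000, 1.0000]]

a_1 = (3, 0); ‖a_1‖ = 3.0000, so q_1 = (1.0000, 0.0000).
q_1·a_2 = 1.0000·4 + 0.0000·1 = 4.0000.
u_2 = a_2 − 4.0000·q_1 = (0.0000, 1.0000).
‖u_2‖ = 1.0000, so q_2 = (0.0000, 1.0000).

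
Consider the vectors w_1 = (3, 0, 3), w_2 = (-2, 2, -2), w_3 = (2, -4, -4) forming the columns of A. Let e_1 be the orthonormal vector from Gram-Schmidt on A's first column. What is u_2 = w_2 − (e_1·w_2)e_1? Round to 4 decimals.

e_1 = w_1/‖w_1‖ = (3, 0, 3)/4.2426 = (0.7071, 0.0000, 0.7071).
r_{12} = e_1·w_2 = -2.8284.
u_2 = w_2 + 2.8284·e_1 = (0.0000, 2.0000, 0.0000).

u_2 = (0.0000, 2.0000, 0.0000)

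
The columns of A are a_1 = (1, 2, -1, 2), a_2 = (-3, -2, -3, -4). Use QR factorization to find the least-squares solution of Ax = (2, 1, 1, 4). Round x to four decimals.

x = (0.3983, -0.5847)

e_1 = a_1/‖a_1‖ = (1, 2, -1, 2)/3.1623 = (0.3162, 0.6325, -0.3162, 0.6325).
r_{12} = e_1·a_2 = -3.7947.
u_2 = a_2 + 3.7947·e_1 = (-1.8000, 0.4000, -4.2000, -1.6000).
‖u_2‖ = 4.8580, so e_2 = (-0.3705, 0.0823, -0.8646, -0.3294).
Qᵀb = (3.4785, -2.8407).
Back-substitute: x_2 = -2.8407/4.8580 = -0.5847.
x_1 = (3.4785 + 3.7947·(-0.5847))/3.1623 = 0.3983.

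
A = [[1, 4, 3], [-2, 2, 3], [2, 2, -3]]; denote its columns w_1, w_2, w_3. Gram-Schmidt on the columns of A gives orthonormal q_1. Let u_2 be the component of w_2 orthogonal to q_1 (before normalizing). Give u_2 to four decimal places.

u_2 = (3.5556, 2.8889, 1.1111)

w_1 = (1, -2, 2); ‖w_1‖ = 3.0000, so q_1 = (0.3333, -0.6667, 0.6667).
q_1·w_2 = 0.3333·4 + (-0.6667)·2 + 0.6667·2 = 1.3333.
u_2 = w_2 − 1.3333·q_1 = (3.5556, 2.8889, 1.1111).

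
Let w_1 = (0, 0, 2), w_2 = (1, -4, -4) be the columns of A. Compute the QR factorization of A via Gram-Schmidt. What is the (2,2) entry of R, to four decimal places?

q_1 = w_1/‖w_1‖ = (0, 0, 2)/2.0000 = (0.0000, 0.0000, 1.0000).
r_{12} = q_1·w_2 = -4.0000.
u_2 = w_2 + 4.0000·q_1 = (1.0000, -4.0000, 0.0000).
r_{22} = ‖u_2‖ = 4.1231.

r_{22} = 4.1231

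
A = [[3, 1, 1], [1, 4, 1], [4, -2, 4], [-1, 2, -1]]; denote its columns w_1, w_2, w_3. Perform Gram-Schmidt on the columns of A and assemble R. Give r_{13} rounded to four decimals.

r_{13} = 4.0415

q_1 = w_1/‖w_1‖ = (3, 1, 4, -1)/5.1962 = (0.5774, 0.1925, 0.7698, -0.1925).
r_{13} = q_1·w_3 = 4.0415.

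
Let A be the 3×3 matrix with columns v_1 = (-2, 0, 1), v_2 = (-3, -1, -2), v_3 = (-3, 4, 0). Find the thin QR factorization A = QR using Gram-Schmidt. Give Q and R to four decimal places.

v_1 = (-2, 0, 1); ‖v_1‖ = 2.2361, so e_1 = (-0.8944, 0.0000, 0.4472).
e_1·v_2 = (-0.8944)·(-3) + 0.0000·(-1) + 0.4472·(-2) = 1.7889.
u_2 = v_2 − 1.7889·e_1 = (-1.4000, -1.0000, -2.8000).
‖u_2‖ = 3.2863, so e_2 = (-0.4260, -0.3043, -0.8520).
e_1·v_3 = (-0.8944)·(-3) + 0.0000·4 + 0.4472·0 = 2.6833; e_2·v_3 = (-0.4260)·(-3) + (-0.3043)·4 + (-0.8520)·0 = 0.0609.
u_3 = v_3 − 2.6833·e_1 − 0.0609·e_2 = (-0.5741, 4.0185, -1.1481).
‖u_3‖ = 4.2186, so e_3 = (-0.1361, 0.9526, -0.2722).

Q = [[-0.8944, -0.4260, -0.1361], [0.0000, -0.3043, 0.9526], [0.4472, -0.8520, -0.2722]], R = [[2.2361, 1.7889, 2.6833], [0.0000, 3.2863, 0.0609], [0.0000, 0.0000, 4.2186]]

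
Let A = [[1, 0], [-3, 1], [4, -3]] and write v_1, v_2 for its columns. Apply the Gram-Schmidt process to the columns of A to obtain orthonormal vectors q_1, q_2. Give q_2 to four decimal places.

q_2 = (0.4972, -0.6298, -0.5967)

v_1 = (1, -3, 4); ‖v_1‖ = 5.0990, so q_1 = (0.1961, -0.5883, 0.7845).
q_1·v_2 = 0.1961·0 + (-0.5883)·1 + 0.7845·(-3) = -2.9417.
u_2 = v_2 + 2.9417·q_1 = (0.5769, -0.7308, -0.6923).
‖u_2‖ = 1.1602, so q_2 = (0.4972, -0.6298, -0.5967).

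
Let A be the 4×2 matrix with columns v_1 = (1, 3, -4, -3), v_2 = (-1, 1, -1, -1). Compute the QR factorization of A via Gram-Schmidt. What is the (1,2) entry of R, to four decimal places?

r_{12} = 1.5213

v_1 = (1, 3, -4, -3); ‖v_1‖ = 5.9161, so e_1 = (0.1690, 0.5071, -0.6761, -0.5071).
r_{12} = e_1·v_2 = 1.5213.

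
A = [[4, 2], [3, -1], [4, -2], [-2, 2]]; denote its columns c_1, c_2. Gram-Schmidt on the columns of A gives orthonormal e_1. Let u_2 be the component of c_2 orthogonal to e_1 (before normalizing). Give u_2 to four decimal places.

c_1 = (4, 3, 4, -2); ‖c_1‖ = 6.7082, so e_1 = (0.5963, 0.4472, 0.5963, -0.2981).
e_1·c_2 = 0.5963·2 + 0.4472·(-1) + 0.5963·(-2) + (-0.2981)·2 = -1.0435.
u_2 = c_2 + 1.0435·e_1 = (2.6222, -0.5333, -1.3778, 1.6889).

u_2 = (2.6222, -0.5333, -1.3778, 1.6889)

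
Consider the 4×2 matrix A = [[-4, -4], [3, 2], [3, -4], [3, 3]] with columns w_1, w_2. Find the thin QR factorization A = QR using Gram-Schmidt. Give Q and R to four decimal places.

e_1 = w_1/‖w_1‖ = (-4, 3, 3, 3)/6.5574 = (-0.6100, 0.4575, 0.4575, 0.4575).
r_{12} = e_1·w_2 = 2.8975.
u_2 = w_2 − 2.8975·e_1 = (-2.2326, 0.6744, -5.3256, 1.6744).
‖u_2‖ = 6.0502, so e_2 = (-0.3690, 0.1115, -0.8802, 0.2768).

Q = [[-0.6100, -0.3690], [0.4575, 0.1115], [0.4575, -0.8802], [0.4575, 0.2768]], R = [[6.5574, 2.8975], [0.0000, 6.0502]]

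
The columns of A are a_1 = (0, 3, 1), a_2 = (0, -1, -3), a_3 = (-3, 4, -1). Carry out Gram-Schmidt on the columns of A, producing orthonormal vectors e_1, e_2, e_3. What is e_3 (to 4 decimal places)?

a_1 = (0, 3, 1); ‖a_1‖ = 3.1623, so e_1 = (0.0000, 0.9487, 0.3162).
e_1·a_2 = 0.0000·0 + 0.9487·(-1) + 0.3162·(-3) = -1.8974.
u_2 = a_2 + 1.8974·e_1 = (0.0000, 0.8000, -2.4000).
‖u_2‖ = 2.5298, so e_2 = (0.0000, 0.3162, -0.9487).
e_1·a_3 = 0.0000·(-3) + 0.9487·4 + 0.3162·(-1) = 3.4785; e_2·a_3 = 0.0000·(-3) + 0.3162·4 + (-0.9487)·(-1) = 2.2136.
u_3 = a_3 − 3.4785·e_1 − 2.2136·e_2 = (-3.0000, 0.0000, 0.0000).
‖u_3‖ = 3.0000, so e_3 = (-1.0000, 0.0000, 0.0000).

e_3 = (-1.0000, 0.0000, 0.0000)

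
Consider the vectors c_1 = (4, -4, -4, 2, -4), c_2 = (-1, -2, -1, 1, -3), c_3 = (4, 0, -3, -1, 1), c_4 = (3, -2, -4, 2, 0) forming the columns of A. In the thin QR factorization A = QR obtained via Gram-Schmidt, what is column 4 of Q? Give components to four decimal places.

q_1 = c_1/‖c_1‖ = (4, -4, -4, 2, -4)/8.2462 = (0.4851, -0.4851, -0.4851, 0.2425, -0.4851).
r_{12} = q_1·c_2 = 2.6679.
u_2 = c_2 − 2.6679·q_1 = (-2.2941, -0.7059, 0.2941, 0.3529, -1.7059).
‖u_2‖ = 2.9803, so q_2 = (-0.7698, -0.2368, 0.0987, 0.1184, -0.5724).
r_{13} = q_1·c_3 = 2.6679; r_{23} = q_2·c_3 = -4.0659.
u_3 = c_3 − 2.6679·q_1 + 4.0659·q_2 = (-0.4238, 0.3311, -1.3046, -1.1656, -0.0331).
‖u_3‖ = 1.8306, so q_3 = (-0.2315, 0.1809, -0.7127, -0.6367, -0.0181).
r_{14} = q_1·c_4 = 4.8507; r_{24} = q_2·c_4 = -1.9935; r_{34} = q_3·c_4 = 0.5210.
u_4 = c_4 − 4.8507·q_1 + 1.9935·q_2 − 0.5210·q_3 = (-0.7668, -0.2134, -1.0791, 1.3913, 1.2213).
‖u_4‖ = 2.2859, so q_4 = (-0.3354, -0.0934, -0.4720, 0.6086, 0.5343).

q_4 = (-0.3354, -0.0934, -0.4720, 0.6086, 0.5343)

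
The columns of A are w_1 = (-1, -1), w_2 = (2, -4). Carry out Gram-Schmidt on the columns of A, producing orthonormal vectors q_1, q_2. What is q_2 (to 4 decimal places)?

w_1 = (-1, -1); ‖w_1‖ = 1.4142, so q_1 = (-0.7071, -0.7071).
q_1·w_2 = (-0.7071)·2 + (-0.7071)·(-4) = 1.4142.
u_2 = w_2 − 1.4142·q_1 = (3.0000, -3.0000).
‖u_2‖ = 4.2426, so q_2 = (0.7071, -0.7071).

q_2 = (0.7071, -0.7071)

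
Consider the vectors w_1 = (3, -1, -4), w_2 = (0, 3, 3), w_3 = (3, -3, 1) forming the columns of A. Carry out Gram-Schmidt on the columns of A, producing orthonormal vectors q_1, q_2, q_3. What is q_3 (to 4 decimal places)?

q_3 = (0.5774, -0.5774, 0.5774)

w_1 = (3, -1, -4); ‖w_1‖ = 5.0990, so q_1 = (0.5883, -0.1961, -0.7845).
q_1·w_2 = 0.5883·0 + (-0.1961)·3 + (-0.7845)·3 = -2.9417.
u_2 = w_2 + 2.9417·q_1 = (1.7308, 2.4231, 0.6923).
‖u_2‖ = 3.0571, so q_2 = (0.5661, 0.7926, 0.2265).
q_1·w_3 = 0.5883·3 + (-0.1961)·(-3) + (-0.7845)·1 = 1.5689; q_2·w_3 = 0.5661·3 + 0.7926·(-3) + 0.2265·1 = -0.4529.
u_3 = w_3 − 1.5689·q_1 + 0.4529·q_2 = (2.3333, -2.3333, 2.3333).
‖u_3‖ = 4.0415, so q_3 = (0.5774, -0.5774, 0.5774).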